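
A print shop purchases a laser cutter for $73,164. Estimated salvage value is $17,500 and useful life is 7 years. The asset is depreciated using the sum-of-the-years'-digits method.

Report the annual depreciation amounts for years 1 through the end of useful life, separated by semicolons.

Depreciable base = $73,164 − $17,500 = $55,664.
Sum of the years' digits = 7+6+5+4+3+2+1 = 28.
Year 1: $55,664 × 7/28 = $13,916. Book value $59,248.
Year 2: $55,664 × 6/28 = $11,928. Book value $47,320.
Year 3: $55,664 × 5/28 = $9,940. Book value $37,380.
Year 4: $55,664 × 4/28 = $7,952. Book value $29,428.
Year 5: $55,664 × 3/28 = $5,964. Book value $23,464.
Year 6: $55,664 × 2/28 = $3,976. Book value $19,488.
Year 7: $55,664 × 1/28 = $1,988. Book value $17,500.

$13,916; $11,928; $9,940; $7,952; $5,964; $3,976; $1,988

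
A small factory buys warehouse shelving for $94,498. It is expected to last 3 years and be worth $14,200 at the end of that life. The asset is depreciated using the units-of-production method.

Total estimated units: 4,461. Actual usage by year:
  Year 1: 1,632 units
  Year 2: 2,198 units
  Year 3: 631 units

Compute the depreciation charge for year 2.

$39,564

Depreciable base = $94,498 − $14,200 = $80,298.
Rate = $80,298 / 4,461 units = $18 per unit.
Year 1: 1,632 × $18 = $29,376. Book value $65,122.
Year 2: 2,198 × $18 = $39,564. Book value $25,558.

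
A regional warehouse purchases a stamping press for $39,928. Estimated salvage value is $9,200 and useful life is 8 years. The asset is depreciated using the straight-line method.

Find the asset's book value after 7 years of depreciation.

Depreciable base = $39,928 − $9,200 = $30,728.
Annual expense = $30,728 / 8 = $3,841.
End of year 1: book value $36,087.
End of year 2: book value $32,246.
End of year 3: book value $28,405.
End of year 4: book value $24,564.
End of year 5: book value $20,723.
End of year 6: book value $16,882.
End of year 7: book value $13,041.

$13,041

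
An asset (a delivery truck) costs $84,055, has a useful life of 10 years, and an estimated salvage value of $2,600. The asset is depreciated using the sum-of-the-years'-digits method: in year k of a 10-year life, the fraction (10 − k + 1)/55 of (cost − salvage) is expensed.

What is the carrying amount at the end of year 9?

$4,081

Depreciable base = $84,055 − $2,600 = $81,455.
Sum of the years' digits = 10+9+8+7+6+5+4+3+2+1 = 55.
Year 1: $81,455 × 10/55 = $14,810. Book value $69,245.
Year 2: $81,455 × 9/55 = $13,329. Book value $55,916.
Year 3: $81,455 × 8/55 = $11,848. Book value $44,068.
Year 4: $81,455 × 7/55 = $10,367. Book value $33,701.
Year 5: $81,455 × 6/55 = $8,886. Book value $24,815.
Year 6: $81,455 × 5/55 = $7,405. Book value $17,410.
Year 7: $81,455 × 4/55 = $5,924. Book value $11,486.
Year 8: $81,455 × 3/55 = $4,443. Book value $7,043.
Year 9: $81,455 × 2/55 = $2,962. Book value $4,081.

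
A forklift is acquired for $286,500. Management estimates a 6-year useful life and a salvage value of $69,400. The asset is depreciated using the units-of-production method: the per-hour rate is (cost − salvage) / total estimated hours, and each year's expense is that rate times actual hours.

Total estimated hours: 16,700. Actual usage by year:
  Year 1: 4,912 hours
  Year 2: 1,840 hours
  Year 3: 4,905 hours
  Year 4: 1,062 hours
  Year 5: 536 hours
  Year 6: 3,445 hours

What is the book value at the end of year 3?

$134,959

Depreciable base = $286,500 − $69,400 = $217,100.
Rate = $217,100 / 16,700 hours = $13 per hour.
Year 1: 4,912 × $13 = $63,856. Book value $222,644.
Year 2: 1,840 × $13 = $23,920. Book value $198,724.
Year 3: 4,905 × $13 = $63,765. Book value $134,959.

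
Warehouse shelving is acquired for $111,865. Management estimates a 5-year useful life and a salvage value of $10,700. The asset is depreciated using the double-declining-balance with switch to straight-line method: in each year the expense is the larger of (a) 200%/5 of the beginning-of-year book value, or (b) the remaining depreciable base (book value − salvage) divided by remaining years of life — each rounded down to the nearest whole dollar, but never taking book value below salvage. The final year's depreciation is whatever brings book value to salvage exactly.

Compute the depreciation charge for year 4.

$9,665

Depreciable base = $111,865 − $10,700 = $101,165.
Year 1: DB = ⌊$111,865 × 200%/5⌋ = $44,746; SL = ⌊$101,165/5⌋ = $20,233 → take DB $44,746. Book value $67,119.
Year 2: DB = ⌊$67,119 × 200%/5⌋ = $26,847; SL = ⌊$56,419/4⌋ = $14,104 → take DB $26,847. Book value $40,272.
Year 3: DB = ⌊$40,272 × 200%/5⌋ = $16,108; SL = ⌊$29,572/3⌋ = $9,857 → take DB $16,108. Book value $24,164.
Year 4: DB = ⌊$24,164 × 200%/5⌋ = $9,665; SL = ⌊$13,464/2⌋ = $6,732 → take DB $9,665. Book value $14,499.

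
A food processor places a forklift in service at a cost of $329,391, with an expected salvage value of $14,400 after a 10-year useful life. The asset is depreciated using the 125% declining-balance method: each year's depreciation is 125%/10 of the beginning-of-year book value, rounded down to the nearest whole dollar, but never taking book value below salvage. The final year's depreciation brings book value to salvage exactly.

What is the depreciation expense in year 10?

Depreciable base = $329,391 − $14,400 = $314,991.
Year 1: ⌊$329,391 × 125%/10⌋ = $41,173. Book value $288,218.
Year 2: ⌊$288,218 × 125%/10⌋ = $36,027. Book value $252,191.
Year 3: ⌊$252,191 × 125%/10⌋ = $31,523. Book value $220,668.
Year 4: ⌊$220,668 × 125%/10⌋ = $27,583. Book value $193,085.
Year 5: ⌊$193,085 × 125%/10⌋ = $24,135. Book value $168,950.
Year 6: ⌊$168,950 × 125%/10⌋ = $21,118. Book value $147,832.
Year 7: ⌊$147,832 × 125%/10⌋ = $18,479. Book value $129,353.
Year 8: ⌊$129,353 × 125%/10⌋ = $16,169. Book value $113,184.
Year 9: ⌊$113,184 × 125%/10⌋ = $14,148. Book value $99,036.
Year 10 (final): $99,036 − $14,400 = $84,636. Book value $14,400.

$84,636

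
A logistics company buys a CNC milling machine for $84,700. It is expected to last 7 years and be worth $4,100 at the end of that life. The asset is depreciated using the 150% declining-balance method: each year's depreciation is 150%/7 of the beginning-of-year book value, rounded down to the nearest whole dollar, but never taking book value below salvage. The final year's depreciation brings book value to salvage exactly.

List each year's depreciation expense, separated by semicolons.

$18,150; $14,260; $11,205; $8,803; $6,917; $5,435; $15,830

Depreciable base = $84,700 − $4,100 = $80,600.
Year 1: ⌊$84,700 × 150%/7⌋ = $18,150. Book value $66,550.
Year 2: ⌊$66,550 × 150%/7⌋ = $14,260. Book value $52,290.
Year 3: ⌊$52,290 × 150%/7⌋ = $11,205. Book value $41,085.
Year 4: ⌊$41,085 × 150%/7⌋ = $8,803. Book value $32,282.
Year 5: ⌊$32,282 × 150%/7⌋ = $6,917. Book value $25,365.
Year 6: ⌊$25,365 × 150%/7⌋ = $5,435. Book value $19,930.
Year 7 (final): $19,930 − $4,100 = $15,830. Book value $4,100.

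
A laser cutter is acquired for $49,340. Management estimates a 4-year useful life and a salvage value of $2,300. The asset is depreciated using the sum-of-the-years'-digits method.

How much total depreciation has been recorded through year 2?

$32,928

Depreciable base = $49,340 − $2,300 = $47,040.
Sum of the years' digits = 4+3+2+1 = 10.
Year 1: $47,040 × 4/10 = $18,816. Book value $30,524.
Year 2: $47,040 × 3/10 = $14,112. Book value $16,412.
Accumulated through year 2 = $49,340 − $16,412 = $32,928.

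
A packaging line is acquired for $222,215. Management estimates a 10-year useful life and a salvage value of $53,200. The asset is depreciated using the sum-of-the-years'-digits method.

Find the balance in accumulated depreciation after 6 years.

$138,285

Depreciable base = $222,215 − $53,200 = $169,015.
Sum of the years' digits = 10+9+8+7+6+5+4+3+2+1 = 55.
Year 1: $169,015 × 10/55 = $30,730. Book value $191,485.
Year 2: $169,015 × 9/55 = $27,657. Book value $163,828.
Year 3: $169,015 × 8/55 = $24,584. Book value $139,244.
Year 4: $169,015 × 7/55 = $21,511. Book value $117,733.
Year 5: $169,015 × 6/55 = $18,438. Book value $99,295.
Year 6: $169,015 × 5/55 = $15,365. Book value $83,930.
Accumulated through year 6 = $222,215 − $83,930 = $138,285.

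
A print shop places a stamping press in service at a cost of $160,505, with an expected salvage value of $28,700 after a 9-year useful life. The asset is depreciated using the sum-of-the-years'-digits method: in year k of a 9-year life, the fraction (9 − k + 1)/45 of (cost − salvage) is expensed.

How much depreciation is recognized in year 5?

Depreciable base = $160,505 − $28,700 = $131,805.
Sum of the years' digits = 9+8+7+6+5+4+3+2+1 = 45.
Year 1: $131,805 × 9/45 = $26,361. Book value $134,144.
Year 2: $131,805 × 8/45 = $23,432. Book value $110,712.
Year 3: $131,805 × 7/45 = $20,503. Book value $90,209.
Year 4: $131,805 × 6/45 = $17,574. Book value $72,635.
Year 5: $131,805 × 5/45 = $14,645. Book value $57,990.

$14,645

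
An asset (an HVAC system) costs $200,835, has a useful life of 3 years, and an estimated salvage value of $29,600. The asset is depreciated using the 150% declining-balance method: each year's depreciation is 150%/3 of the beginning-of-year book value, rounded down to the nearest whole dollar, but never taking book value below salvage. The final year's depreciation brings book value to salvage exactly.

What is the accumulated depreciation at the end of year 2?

Depreciable base = $200,835 − $29,600 = $171,235.
Year 1: ⌊$200,835 × 150%/3⌋ = $100,417. Book value $100,418.
Year 2: ⌊$100,418 × 150%/3⌋ = $50,209. Book value $50,209.
Accumulated through year 2 = $200,835 − $50,209 = $150,626.

$150,626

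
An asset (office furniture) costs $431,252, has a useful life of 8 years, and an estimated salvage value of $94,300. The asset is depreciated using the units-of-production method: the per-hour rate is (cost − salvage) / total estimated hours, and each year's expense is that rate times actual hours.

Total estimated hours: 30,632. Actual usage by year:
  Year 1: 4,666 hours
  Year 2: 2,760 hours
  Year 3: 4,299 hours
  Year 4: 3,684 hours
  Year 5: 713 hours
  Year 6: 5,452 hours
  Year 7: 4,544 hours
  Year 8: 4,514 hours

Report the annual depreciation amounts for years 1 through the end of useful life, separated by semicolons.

$51,326; $30,360; $47,289; $40,524; $7,843; $59,972; $49,984; $49,654

Depreciable base = $431,252 − $94,300 = $336,952.
Rate = $336,952 / 30,632 hours = $11 per hour.
Year 1: 4,666 × $11 = $51,326. Book value $379,926.
Year 2: 2,760 × $11 = $30,360. Book value $349,566.
Year 3: 4,299 × $11 = $47,289. Book value $302,277.
Year 4: 3,684 × $11 = $40,524. Book value $261,753.
Year 5: 713 × $11 = $7,843. Book value $253,910.
Year 6: 5,452 × $11 = $59,972. Book value $193,938.
Year 7: 4,544 × $11 = $49,984. Book value $143,954.
Year 8: 4,514 × $11 = $49,654. Book value $94,300.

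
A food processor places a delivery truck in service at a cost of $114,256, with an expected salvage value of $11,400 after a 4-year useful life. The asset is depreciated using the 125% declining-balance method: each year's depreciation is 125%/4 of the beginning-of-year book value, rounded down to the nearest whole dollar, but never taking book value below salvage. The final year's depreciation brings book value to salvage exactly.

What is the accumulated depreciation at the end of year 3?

Depreciable base = $114,256 − $11,400 = $102,856.
Year 1: ⌊$114,256 × 125%/4⌋ = $35,705. Book value $78,551.
Year 2: ⌊$78,551 × 125%/4⌋ = $24,547. Book value $54,004.
Year 3: ⌊$54,004 × 125%/4⌋ = $16,876. Book value $37,128.
Accumulated through year 3 = $114,256 − $37,128 = $77,128.

$77,128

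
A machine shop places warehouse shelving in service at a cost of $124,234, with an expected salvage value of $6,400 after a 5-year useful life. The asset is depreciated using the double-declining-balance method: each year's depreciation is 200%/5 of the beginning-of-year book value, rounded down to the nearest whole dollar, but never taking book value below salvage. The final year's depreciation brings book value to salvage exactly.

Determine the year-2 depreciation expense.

$29,816

Depreciable base = $124,234 − $6,400 = $117,834.
Year 1: ⌊$124,234 × 200%/5⌋ = $49,693. Book value $74,541.
Year 2: ⌊$74,541 × 200%/5⌋ = $29,816. Book value $44,725.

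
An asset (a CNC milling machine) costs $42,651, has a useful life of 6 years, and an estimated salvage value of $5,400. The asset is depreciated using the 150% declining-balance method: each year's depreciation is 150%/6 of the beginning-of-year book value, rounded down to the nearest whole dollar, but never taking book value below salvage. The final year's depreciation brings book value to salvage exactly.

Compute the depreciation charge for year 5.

$3,374

Depreciable base = $42,651 − $5,400 = $37,251.
Year 1: ⌊$42,651 × 150%/6⌋ = $10,662. Book value $31,989.
Year 2: ⌊$31,989 × 150%/6⌋ = $7,997. Book value $23,992.
Year 3: ⌊$23,992 × 150%/6⌋ = $5,998. Book value $17,994.
Year 4: ⌊$17,994 × 150%/6⌋ = $4,498. Book value $13,496.
Year 5: ⌊$13,496 × 150%/6⌋ = $3,374. Book value $10,122.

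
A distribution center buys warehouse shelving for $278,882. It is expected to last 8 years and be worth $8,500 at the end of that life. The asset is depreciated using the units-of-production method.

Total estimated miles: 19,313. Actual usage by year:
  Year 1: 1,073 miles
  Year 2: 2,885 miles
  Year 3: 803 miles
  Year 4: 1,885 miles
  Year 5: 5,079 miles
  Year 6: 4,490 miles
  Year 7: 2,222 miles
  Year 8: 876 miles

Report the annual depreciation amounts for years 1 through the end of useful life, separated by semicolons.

Depreciable base = $278,882 − $8,500 = $270,382.
Rate = $270,382 / 19,313 miles = $14 per mile.
Year 1: 1,073 × $14 = $15,022. Book value $263,860.
Year 2: 2,885 × $14 = $40,390. Book value $223,470.
Year 3: 803 × $14 = $11,242. Book value $212,228.
Year 4: 1,885 × $14 = $26,390. Book value $185,838.
Year 5: 5,079 × $14 = $71,106. Book value $114,732.
Year 6: 4,490 × $14 = $62,860. Book value $51,872.
Year 7: 2,222 × $14 = $31,108. Book value $20,764.
Year 8: 876 × $14 = $12,264. Book value $8,500.

$15,022; $40,390; $11,242; $26,390; $71,106; $62,860; $31,108; $12,264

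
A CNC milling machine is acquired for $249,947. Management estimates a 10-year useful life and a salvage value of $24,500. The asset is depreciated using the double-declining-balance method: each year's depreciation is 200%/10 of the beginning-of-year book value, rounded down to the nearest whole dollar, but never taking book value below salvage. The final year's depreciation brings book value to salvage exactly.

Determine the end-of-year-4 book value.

Depreciable base = $249,947 − $24,500 = $225,447.
Year 1: ⌊$249,947 × 200%/10⌋ = $49,989. Book value $199,958.
Year 2: ⌊$199,958 × 200%/10⌋ = $39,991. Book value $159,967.
Year 3: ⌊$159,967 × 200%/10⌋ = $31,993. Book value $127,974.
Year 4: ⌊$127,974 × 200%/10⌋ = $25,594. Book value $102,380.

$102,380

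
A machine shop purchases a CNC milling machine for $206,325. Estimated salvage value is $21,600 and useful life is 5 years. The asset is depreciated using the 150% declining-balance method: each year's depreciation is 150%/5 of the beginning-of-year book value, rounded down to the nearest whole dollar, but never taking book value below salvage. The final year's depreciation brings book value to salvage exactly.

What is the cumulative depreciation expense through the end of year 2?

Depreciable base = $206,325 − $21,600 = $184,725.
Year 1: ⌊$206,325 × 150%/5⌋ = $61,897. Book value $144,428.
Year 2: ⌊$144,428 × 150%/5⌋ = $43,328. Book value $101,100.
Accumulated through year 2 = $206,325 − $101,100 = $105,225.

$105,225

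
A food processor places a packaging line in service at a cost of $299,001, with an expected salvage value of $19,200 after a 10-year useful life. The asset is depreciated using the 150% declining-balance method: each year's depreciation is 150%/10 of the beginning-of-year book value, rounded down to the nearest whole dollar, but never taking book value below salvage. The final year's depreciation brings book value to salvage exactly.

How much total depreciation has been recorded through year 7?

$203,146

Depreciable base = $299,001 − $19,200 = $279,801.
Year 1: ⌊$299,001 × 150%/10⌋ = $44,850. Book value $254,151.
Year 2: ⌊$254,151 × 150%/10⌋ = $38,122. Book value $216,029.
Year 3: ⌊$216,029 × 150%/10⌋ = $32,404. Book value $183,625.
Year 4: ⌊$183,625 × 150%/10⌋ = $27,543. Book value $156,082.
Year 5: ⌊$156,082 × 150%/10⌋ = $23,412. Book value $132,670.
Year 6: ⌊$132,670 × 150%/10⌋ = $19,900. Book value $112,770.
Year 7: ⌊$112,770 × 150%/10⌋ = $16,915. Book value $95,855.
Accumulated through year 7 = $299,001 − $95,855 = $203,146.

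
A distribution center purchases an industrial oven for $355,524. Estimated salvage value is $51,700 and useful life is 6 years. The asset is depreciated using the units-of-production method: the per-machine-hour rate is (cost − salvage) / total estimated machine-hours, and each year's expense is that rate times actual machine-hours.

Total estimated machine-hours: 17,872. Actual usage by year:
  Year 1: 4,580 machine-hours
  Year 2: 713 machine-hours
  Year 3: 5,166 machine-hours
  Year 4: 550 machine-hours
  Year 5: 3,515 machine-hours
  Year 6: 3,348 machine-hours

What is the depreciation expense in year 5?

Depreciable base = $355,524 − $51,700 = $303,824.
Rate = $303,824 / 17,872 machine-hours = $17 per machine-hour.
Year 1: 4,580 × $17 = $77,860. Book value $277,664.
Year 2: 713 × $17 = $12,121. Book value $265,543.
Year 3: 5,166 × $17 = $87,822. Book value $177,721.
Year 4: 550 × $17 = $9,350. Book value $168,371.
Year 5: 3,515 × $17 = $59,755. Book value $108,616.

$59,755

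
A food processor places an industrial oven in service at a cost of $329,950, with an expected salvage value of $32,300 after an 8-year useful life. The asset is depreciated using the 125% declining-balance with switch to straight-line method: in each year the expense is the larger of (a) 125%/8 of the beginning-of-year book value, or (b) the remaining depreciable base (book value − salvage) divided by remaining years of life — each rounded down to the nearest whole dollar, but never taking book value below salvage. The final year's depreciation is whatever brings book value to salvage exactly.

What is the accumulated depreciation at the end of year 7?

$264,471

Depreciable base = $329,950 − $32,300 = $297,650.
Year 1: DB = ⌊$329,950 × 125%/8⌋ = $51,554; SL = ⌊$297,650/8⌋ = $37,206 → take DB $51,554. Book value $278,396.
Year 2: DB = ⌊$278,396 × 125%/8⌋ = $43,499; SL = ⌊$246,096/7⌋ = $35,156 → take DB $43,499. Book value $234,897.
Year 3: DB = ⌊$234,897 × 125%/8⌋ = $36,702; SL = ⌊$202,597/6⌋ = $33,766 → take DB $36,702. Book value $198,195.
Year 4: DB = ⌊$198,195 × 125%/8⌋ = $30,967; SL = ⌊$165,895/5⌋ = $33,179 → take SL $33,179. Book value $165,016.
Year 5: DB = ⌊$165,016 × 125%/8⌋ = $25,783; SL = ⌊$132,716/4⌋ = $33,179 → take SL $33,179. Book value $131,837.
Year 6: DB = ⌊$131,837 × 125%/8⌋ = $20,599; SL = ⌊$99,537/3⌋ = $33,179 → take SL $33,179. Book value $98,658.
Year 7: DB = ⌊$98,658 × 125%/8⌋ = $15,415; SL = ⌊$66,358/2⌋ = $33,179 → take SL $33,179. Book value $65,479.
Accumulated through year 7 = $329,950 − $65,479 = $264,471.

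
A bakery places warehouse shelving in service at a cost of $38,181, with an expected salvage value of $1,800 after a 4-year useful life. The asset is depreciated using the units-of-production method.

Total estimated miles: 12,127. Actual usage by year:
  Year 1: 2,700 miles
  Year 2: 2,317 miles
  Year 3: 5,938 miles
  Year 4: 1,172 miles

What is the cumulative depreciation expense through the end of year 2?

Depreciable base = $38,181 − $1,800 = $36,381.
Rate = $36,381 / 12,127 miles = $3 per mile.
Year 1: 2,700 × $3 = $8,100. Book value $30,081.
Year 2: 2,317 × $3 = $6,951. Book value $23,130.
Accumulated through year 2 = $38,181 − $23,130 = $15,051.

$15,051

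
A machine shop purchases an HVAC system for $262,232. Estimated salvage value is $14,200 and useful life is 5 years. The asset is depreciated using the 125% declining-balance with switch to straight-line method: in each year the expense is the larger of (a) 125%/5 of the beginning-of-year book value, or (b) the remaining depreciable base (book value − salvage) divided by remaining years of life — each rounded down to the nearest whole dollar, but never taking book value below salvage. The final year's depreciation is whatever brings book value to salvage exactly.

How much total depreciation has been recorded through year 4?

Depreciable base = $262,232 − $14,200 = $248,032.
Year 1: DB = ⌊$262,232 × 125%/5⌋ = $65,558; SL = ⌊$248,032/5⌋ = $49,606 → take DB $65,558. Book value $196,674.
Year 2: DB = ⌊$196,674 × 125%/5⌋ = $49,168; SL = ⌊$182,474/4⌋ = $45,618 → take DB $49,168. Book value $147,506.
Year 3: DB = ⌊$147,506 × 125%/5⌋ = $36,876; SL = ⌊$133,306/3⌋ = $44,435 → take SL $44,435. Book value $103,071.
Year 4: DB = ⌊$103,071 × 125%/5⌋ = $25,767; SL = ⌊$88,871/2⌋ = $44,435 → take SL $44,435. Book value $58,636.
Accumulated through year 4 = $262,232 − $58,636 = $203,596.

$203,596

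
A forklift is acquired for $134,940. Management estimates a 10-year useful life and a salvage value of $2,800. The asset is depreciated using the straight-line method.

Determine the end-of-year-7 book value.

$42,442

Depreciable base = $134,940 − $2,800 = $132,140.
Annual expense = $132,140 / 10 = $13,214.
End of year 1: book value $121,726.
End of year 2: book value $108,512.
End of year 3: book value $95,298.
End of year 4: book value $82,084.
End of year 5: book value $68,870.
End of year 6: book value $55,656.
End of year 7: book value $42,442.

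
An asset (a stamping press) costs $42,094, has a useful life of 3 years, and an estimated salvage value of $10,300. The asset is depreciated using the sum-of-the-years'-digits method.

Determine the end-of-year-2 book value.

$15,599

Depreciable base = $42,094 − $10,300 = $31,794.
Sum of the years' digits = 3+2+1 = 6.
Year 1: $31,794 × 3/6 = $15,897. Book value $26,197.
Year 2: $31,794 × 2/6 = $10,598. Book value $15,599.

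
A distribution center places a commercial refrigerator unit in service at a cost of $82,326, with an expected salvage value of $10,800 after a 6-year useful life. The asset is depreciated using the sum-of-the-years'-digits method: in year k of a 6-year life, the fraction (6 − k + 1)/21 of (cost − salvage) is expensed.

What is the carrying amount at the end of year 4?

$21,018

Depreciable base = $82,326 − $10,800 = $71,526.
Sum of the years' digits = 6+5+4+3+2+1 = 21.
Year 1: $71,526 × 6/21 = $20,436. Book value $61,890.
Year 2: $71,526 × 5/21 = $17,030. Book value $44,860.
Year 3: $71,526 × 4/21 = $13,624. Book value $31,236.
Year 4: $71,526 × 3/21 = $10,218. Book value $21,018.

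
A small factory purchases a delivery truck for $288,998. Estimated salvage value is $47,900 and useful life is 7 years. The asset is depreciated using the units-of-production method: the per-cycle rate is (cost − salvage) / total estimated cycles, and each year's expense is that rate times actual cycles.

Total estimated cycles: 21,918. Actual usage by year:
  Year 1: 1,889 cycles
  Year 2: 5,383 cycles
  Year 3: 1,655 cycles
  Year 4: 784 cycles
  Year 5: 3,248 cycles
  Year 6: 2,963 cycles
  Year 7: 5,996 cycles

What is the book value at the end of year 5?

$146,449

Depreciable base = $288,998 − $47,900 = $241,098.
Rate = $241,098 / 21,918 cycles = $11 per cycle.
Year 1: 1,889 × $11 = $20,779. Book value $268,219.
Year 2: 5,383 × $11 = $59,213. Book value $209,006.
Year 3: 1,655 × $11 = $18,205. Book value $190,801.
Year 4: 784 × $11 = $8,624. Book value $182,177.
Year 5: 3,248 × $11 = $35,728. Book value $146,449.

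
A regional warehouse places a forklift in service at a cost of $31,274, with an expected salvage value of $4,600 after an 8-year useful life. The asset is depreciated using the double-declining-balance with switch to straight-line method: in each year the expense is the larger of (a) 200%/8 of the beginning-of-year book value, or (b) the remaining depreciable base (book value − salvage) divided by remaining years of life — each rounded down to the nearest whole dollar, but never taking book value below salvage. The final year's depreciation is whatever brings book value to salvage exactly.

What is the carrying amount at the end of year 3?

Depreciable base = $31,274 − $4,600 = $26,674.
Year 1: DB = ⌊$31,274 × 200%/8⌋ = $7,818; SL = ⌊$26,674/8⌋ = $3,334 → take DB $7,818. Book value $23,456.
Year 2: DB = ⌊$23,456 × 200%/8⌋ = $5,864; SL = ⌊$18,856/7⌋ = $2,693 → take DB $5,864. Book value $17,592.
Year 3: DB = ⌊$17,592 × 200%/8⌋ = $4,398; SL = ⌊$12,992/6⌋ = $2,165 → take DB $4,398. Book value $13,194.

$13,194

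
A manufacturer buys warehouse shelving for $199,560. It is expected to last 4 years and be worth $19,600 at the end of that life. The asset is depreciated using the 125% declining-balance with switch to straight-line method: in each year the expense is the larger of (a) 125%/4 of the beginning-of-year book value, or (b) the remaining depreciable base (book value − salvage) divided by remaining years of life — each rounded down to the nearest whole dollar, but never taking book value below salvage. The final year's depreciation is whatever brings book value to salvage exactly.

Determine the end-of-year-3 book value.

Depreciable base = $199,560 − $19,600 = $179,960.
Year 1: DB = ⌊$199,560 × 125%/4⌋ = $62,362; SL = ⌊$179,960/4⌋ = $44,990 → take DB $62,362. Book value $137,198.
Year 2: DB = ⌊$137,198 × 125%/4⌋ = $42,874; SL = ⌊$117,598/3⌋ = $39,199 → take DB $42,874. Book value $94,324.
Year 3: DB = ⌊$94,324 × 125%/4⌋ = $29,476; SL = ⌊$74,724/2⌋ = $37,362 → take SL $37,362. Book value $56,962.

$56,962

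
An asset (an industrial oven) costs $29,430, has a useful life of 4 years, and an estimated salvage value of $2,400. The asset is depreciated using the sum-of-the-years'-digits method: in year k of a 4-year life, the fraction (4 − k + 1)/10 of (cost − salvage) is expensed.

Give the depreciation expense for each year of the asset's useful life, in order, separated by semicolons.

$10,812; $8,109; $5,406; $2,703

Depreciable base = $29,430 − $2,400 = $27,030.
Sum of the years' digits = 4+3+2+1 = 10.
Year 1: $27,030 × 4/10 = $10,812. Book value $18,618.
Year 2: $27,030 × 3/10 = $8,109. Book value $10,509.
Year 3: $27,030 × 2/10 = $5,406. Book value $5,103.
Year 4: $27,030 × 1/10 = $2,703. Book value $2,400.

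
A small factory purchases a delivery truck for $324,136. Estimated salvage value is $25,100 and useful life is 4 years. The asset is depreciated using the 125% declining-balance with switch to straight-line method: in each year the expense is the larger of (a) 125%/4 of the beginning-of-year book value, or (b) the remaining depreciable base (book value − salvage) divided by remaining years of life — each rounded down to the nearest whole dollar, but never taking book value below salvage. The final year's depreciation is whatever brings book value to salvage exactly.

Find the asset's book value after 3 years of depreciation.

Depreciable base = $324,136 − $25,100 = $299,036.
Year 1: DB = ⌊$324,136 × 125%/4⌋ = $101,292; SL = ⌊$299,036/4⌋ = $74,759 → take DB $101,292. Book value $222,844.
Year 2: DB = ⌊$222,844 × 125%/4⌋ = $69,638; SL = ⌊$197,744/3⌋ = $65,914 → take DB $69,638. Book value $153,206.
Year 3: DB = ⌊$153,206 × 125%/4⌋ = $47,876; SL = ⌊$128,106/2⌋ = $64,053 → take SL $64,053. Book value $89,153.

$89,153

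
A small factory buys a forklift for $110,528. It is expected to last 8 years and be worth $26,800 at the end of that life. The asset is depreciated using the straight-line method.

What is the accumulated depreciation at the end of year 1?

Depreciable base = $110,528 − $26,800 = $83,728.
Annual expense = $83,728 / 8 = $10,466.
End of year 1: book value $100,062.
Accumulated through year 1 = $110,528 − $100,062 = $10,466.

$10,466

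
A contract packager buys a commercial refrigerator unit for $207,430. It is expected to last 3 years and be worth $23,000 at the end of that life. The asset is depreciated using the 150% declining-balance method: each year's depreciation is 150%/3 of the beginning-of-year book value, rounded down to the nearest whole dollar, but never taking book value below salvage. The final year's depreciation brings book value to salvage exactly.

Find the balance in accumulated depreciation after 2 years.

Depreciable base = $207,430 − $23,000 = $184,430.
Year 1: ⌊$207,430 × 150%/3⌋ = $103,715. Book value $103,715.
Year 2: ⌊$103,715 × 150%/3⌋ = $51,857. Book value $51,858.
Accumulated through year 2 = $207,430 − $51,858 = $155,572.

$155,572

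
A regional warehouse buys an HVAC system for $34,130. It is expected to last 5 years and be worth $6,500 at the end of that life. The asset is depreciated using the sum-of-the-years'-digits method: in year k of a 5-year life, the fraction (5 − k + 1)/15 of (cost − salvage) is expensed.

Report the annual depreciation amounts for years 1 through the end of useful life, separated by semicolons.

Depreciable base = $34,130 − $6,500 = $27,630.
Sum of the years' digits = 5+4+3+2+1 = 15.
Year 1: $27,630 × 5/15 = $9,210. Book value $24,920.
Year 2: $27,630 × 4/15 = $7,368. Book value $17,552.
Year 3: $27,630 × 3/15 = $5,526. Book value $12,026.
Year 4: $27,630 × 2/15 = $3,684. Book value $8,342.
Year 5: $27,630 × 1/15 = $1,842. Book value $6,500.

$9,210; $7,368; $5,526; $3,684; $1,842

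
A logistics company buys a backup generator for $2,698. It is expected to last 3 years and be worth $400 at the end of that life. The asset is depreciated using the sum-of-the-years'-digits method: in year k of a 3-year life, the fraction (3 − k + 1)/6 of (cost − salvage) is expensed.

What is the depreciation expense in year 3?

$383

Depreciable base = $2,698 − $400 = $2,298.
Sum of the years' digits = 3+2+1 = 6.
Year 1: $2,298 × 3/6 = $1,149. Book value $1,549.
Year 2: $2,298 × 2/6 = $766. Book value $783.
Year 3: $2,298 × 1/6 = $383. Book value $400.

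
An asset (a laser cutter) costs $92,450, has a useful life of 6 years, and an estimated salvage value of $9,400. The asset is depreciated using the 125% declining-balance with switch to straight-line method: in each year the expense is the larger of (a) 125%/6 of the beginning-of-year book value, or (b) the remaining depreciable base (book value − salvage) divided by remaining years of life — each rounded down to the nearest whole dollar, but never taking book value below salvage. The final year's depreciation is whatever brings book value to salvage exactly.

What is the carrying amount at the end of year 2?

$57,943

Depreciable base = $92,450 − $9,400 = $83,050.
Year 1: DB = ⌊$92,450 × 125%/6⌋ = $19,260; SL = ⌊$83,050/6⌋ = $13,841 → take DB $19,260. Book value $73,190.
Year 2: DB = ⌊$73,190 × 125%/6⌋ = $15,247; SL = ⌊$63,790/5⌋ = $12,758 → take DB $15,247. Book value $57,943.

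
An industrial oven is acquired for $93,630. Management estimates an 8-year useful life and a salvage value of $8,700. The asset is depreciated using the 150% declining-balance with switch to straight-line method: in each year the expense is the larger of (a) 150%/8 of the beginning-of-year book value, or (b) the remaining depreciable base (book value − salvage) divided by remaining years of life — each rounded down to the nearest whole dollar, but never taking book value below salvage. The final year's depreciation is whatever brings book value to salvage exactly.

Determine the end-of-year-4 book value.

$40,806

Depreciable base = $93,630 − $8,700 = $84,930.
Year 1: DB = ⌊$93,630 × 150%/8⌋ = $17,555; SL = ⌊$84,930/8⌋ = $10,616 → take DB $17,555. Book value $76,075.
Year 2: DB = ⌊$76,075 × 150%/8⌋ = $14,264; SL = ⌊$67,375/7⌋ = $9,625 → take DB $14,264. Book value $61,811.
Year 3: DB = ⌊$61,811 × 150%/8⌋ = $11,589; SL = ⌊$53,111/6⌋ = $8,851 → take DB $11,589. Book value $50,222.
Year 4: DB = ⌊$50,222 × 150%/8⌋ = $9,416; SL = ⌊$41,522/5⌋ = $8,304 → take DB $9,416. Book value $40,806.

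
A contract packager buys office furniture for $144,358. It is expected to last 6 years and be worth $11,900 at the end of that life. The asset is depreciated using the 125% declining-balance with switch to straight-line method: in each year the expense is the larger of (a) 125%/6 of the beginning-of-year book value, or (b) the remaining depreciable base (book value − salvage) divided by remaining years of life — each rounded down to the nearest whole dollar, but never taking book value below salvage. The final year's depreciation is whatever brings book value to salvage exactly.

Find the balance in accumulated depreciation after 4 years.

Depreciable base = $144,358 − $11,900 = $132,458.
Year 1: DB = ⌊$144,358 × 125%/6⌋ = $30,074; SL = ⌊$132,458/6⌋ = $22,076 → take DB $30,074. Book value $114,284.
Year 2: DB = ⌊$114,284 × 125%/6⌋ = $23,809; SL = ⌊$102,384/5⌋ = $20,476 → take DB $23,809. Book value $90,475.
Year 3: DB = ⌊$90,475 × 125%/6⌋ = $18,848; SL = ⌊$78,575/4⌋ = $19,643 → take SL $19,643. Book value $70,832.
Year 4: DB = ⌊$70,832 × 125%/6⌋ = $14,756; SL = ⌊$58,932/3⌋ = $19,644 → take SL $19,644. Book value $51,188.
Accumulated through year 4 = $144,358 − $51,188 = $93,170.

$93,170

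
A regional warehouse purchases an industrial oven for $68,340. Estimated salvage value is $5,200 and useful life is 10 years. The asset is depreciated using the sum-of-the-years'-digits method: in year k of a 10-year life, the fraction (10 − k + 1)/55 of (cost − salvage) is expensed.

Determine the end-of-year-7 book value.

Depreciable base = $68,340 − $5,200 = $63,140.
Sum of the years' digits = 10+9+8+7+6+5+4+3+2+1 = 55.
Year 1: $63,140 × 10/55 = $11,480. Book value $56,860.
Year 2: $63,140 × 9/55 = $10,332. Book value $46,528.
Year 3: $63,140 × 8/55 = $9,184. Book value $37,344.
Year 4: $63,140 × 7/55 = $8,036. Book value $29,308.
Year 5: $63,140 × 6/55 = $6,888. Book value $22,420.
Year 6: $63,140 × 5/55 = $5,740. Book value $16,680.
Year 7: $63,140 × 4/55 = $4,592. Book value $12,088.

$12,088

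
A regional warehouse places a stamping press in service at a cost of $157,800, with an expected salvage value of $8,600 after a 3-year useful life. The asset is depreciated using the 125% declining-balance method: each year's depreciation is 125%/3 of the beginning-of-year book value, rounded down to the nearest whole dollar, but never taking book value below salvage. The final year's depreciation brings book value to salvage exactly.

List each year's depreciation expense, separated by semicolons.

$65,750; $38,354; $45,096

Depreciable base = $157,800 − $8,600 = $149,200.
Year 1: ⌊$157,800 × 125%/3⌋ = $65,750. Book value $92,050.
Year 2: ⌊$92,050 × 125%/3⌋ = $38,354. Book value $53,696.
Year 3 (final): $53,696 − $8,600 = $45,096. Book value $8,600.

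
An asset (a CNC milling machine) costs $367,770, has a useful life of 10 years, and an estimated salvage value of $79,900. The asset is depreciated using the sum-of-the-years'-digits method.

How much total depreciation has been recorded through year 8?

$272,168

Depreciable base = $367,770 − $79,900 = $287,870.
Sum of the years' digits = 10+9+8+7+6+5+4+3+2+1 = 55.
Year 1: $287,870 × 10/55 = $52,340. Book value $315,430.
Year 2: $287,870 × 9/55 = $47,106. Book value $268,324.
Year 3: $287,870 × 8/55 = $41,872. Book value $226,452.
Year 4: $287,870 × 7/55 = $36,638. Book value $189,814.
Year 5: $287,870 × 6/55 = $31,404. Book value $158,410.
Year 6: $287,870 × 5/55 = $26,170. Book value $132,240.
Year 7: $287,870 × 4/55 = $20,936. Book value $111,304.
Year 8: $287,870 × 3/55 = $15,702. Book value $95,602.
Accumulated through year 8 = $367,770 − $95,602 = $272,168.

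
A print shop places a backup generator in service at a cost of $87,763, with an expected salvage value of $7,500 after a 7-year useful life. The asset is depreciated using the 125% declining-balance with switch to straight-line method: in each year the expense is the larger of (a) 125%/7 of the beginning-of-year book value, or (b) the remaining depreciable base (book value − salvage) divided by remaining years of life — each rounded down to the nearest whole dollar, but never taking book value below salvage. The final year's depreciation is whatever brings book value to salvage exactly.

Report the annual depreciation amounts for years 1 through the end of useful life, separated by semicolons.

Depreciable base = $87,763 − $7,500 = $80,263.
Year 1: DB = ⌊$87,763 × 125%/7⌋ = $15,671; SL = ⌊$80,263/7⌋ = $11,466 → take DB $15,671. Book value $72,092.
Year 2: DB = ⌊$72,092 × 125%/7⌋ = $12,873; SL = ⌊$64,592/6⌋ = $10,765 → take DB $12,873. Book value $59,219.
Year 3: DB = ⌊$59,219 × 125%/7⌋ = $10,574; SL = ⌊$51,719/5⌋ = $10,343 → take DB $10,574. Book value $48,645.
Year 4: DB = ⌊$48,645 × 125%/7⌋ = $8,686; SL = ⌊$41,145/4⌋ = $10,286 → take SL $10,286. Book value $38,359.
Year 5: DB = ⌊$38,359 × 125%/7⌋ = $6,849; SL = ⌊$30,859/3⌋ = $10,286 → take SL $10,286. Book value $28,073.
Year 6: DB = ⌊$28,073 × 125%/7⌋ = $5,013; SL = ⌊$20,573/2⌋ = $10,286 → take SL $10,286. Book value $17,787.
Year 7 (final): $17,787 − $7,500 = $10,287. Book value $7,500.

$15,671; $12,873; $10,574; $10,286; $10,286; $10,286; $10,287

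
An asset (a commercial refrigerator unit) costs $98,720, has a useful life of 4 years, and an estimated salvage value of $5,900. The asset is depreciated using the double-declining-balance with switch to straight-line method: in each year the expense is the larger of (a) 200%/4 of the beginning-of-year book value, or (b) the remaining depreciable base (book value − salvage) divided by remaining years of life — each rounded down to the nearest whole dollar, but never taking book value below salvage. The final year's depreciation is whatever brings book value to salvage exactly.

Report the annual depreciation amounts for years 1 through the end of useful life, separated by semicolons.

Depreciable base = $98,720 − $5,900 = $92,820.
Year 1: DB = ⌊$98,720 × 200%/4⌋ = $49,360; SL = ⌊$92,820/4⌋ = $23,205 → take DB $49,360. Book value $49,360.
Year 2: DB = ⌊$49,360 × 200%/4⌋ = $24,680; SL = ⌊$43,460/3⌋ = $14,486 → take DB $24,680. Book value $24,680.
Year 3: DB = ⌊$24,680 × 200%/4⌋ = $12,340; SL = ⌊$18,780/2⌋ = $9,390 → take DB $12,340. Book value $12,340.
Year 4 (final): $12,340 − $5,900 = $6,440. Book value $5,900.

$49,360; $24,680; $12,340; $6,440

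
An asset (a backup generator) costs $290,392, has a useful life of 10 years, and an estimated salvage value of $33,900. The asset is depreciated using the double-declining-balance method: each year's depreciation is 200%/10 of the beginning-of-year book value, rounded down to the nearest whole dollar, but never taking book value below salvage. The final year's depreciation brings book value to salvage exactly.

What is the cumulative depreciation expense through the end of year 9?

Depreciable base = $290,392 − $33,900 = $256,492.
Year 1: ⌊$290,392 × 200%/10⌋ = $58,078. Book value $232,314.
Year 2: ⌊$232,314 × 200%/10⌋ = $46,462. Book value $185,852.
Year 3: ⌊$185,852 × 200%/10⌋ = $37,170. Book value $148,682.
Year 4: ⌊$148,682 × 200%/10⌋ = $29,736. Book value $118,946.
Year 5: ⌊$118,946 × 200%/10⌋ = $23,789. Book value $95,157.
Year 6: ⌊$95,157 × 200%/10⌋ = $19,031. Book value $76,126.
Year 7: ⌊$76,126 × 200%/10⌋ = $15,225. Book value $60,901.
Year 8: ⌊$60,901 × 200%/10⌋ = $12,180. Book value $48,721.
Year 9: ⌊$48,721 × 200%/10⌋ = $9,744. Book value $38,977.
Accumulated through year 9 = $290,392 − $38,977 = $251,415.

$251,415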